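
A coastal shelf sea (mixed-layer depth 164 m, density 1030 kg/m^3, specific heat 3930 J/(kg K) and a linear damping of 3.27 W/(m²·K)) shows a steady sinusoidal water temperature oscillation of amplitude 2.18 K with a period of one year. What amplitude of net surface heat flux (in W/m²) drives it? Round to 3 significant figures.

288

Areal heat capacity C = ρ c_p D = 1030 × 3930 × 164 = 6.64×10^8 J/(m²·K).
ω = 2π / 3.15×10^7 s = 1.99×10^-7 s⁻¹.
√((Cω)² + λ²) = √((132)² + 3.27²) = 132 W/(m²·K).
F₀ = A × √((Cω)²+λ²) = 2.18 × 132 = 288 W/m².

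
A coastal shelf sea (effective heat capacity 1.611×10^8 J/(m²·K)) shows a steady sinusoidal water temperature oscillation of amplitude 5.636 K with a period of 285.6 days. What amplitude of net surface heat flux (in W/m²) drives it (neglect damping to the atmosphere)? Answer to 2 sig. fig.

230

Areal heat capacity C = 1.611×10^8 J/(m²·K) (given).
ω = 2π / 2.47×10^7 s = 2.55×10^-7 s⁻¹.
Cω = 1.61×10^8 × 2.55×10^-7 = 41.0 W/(m²·K).
F₀ = A × Cω = 5.636 × 41.0 = 231 W/m².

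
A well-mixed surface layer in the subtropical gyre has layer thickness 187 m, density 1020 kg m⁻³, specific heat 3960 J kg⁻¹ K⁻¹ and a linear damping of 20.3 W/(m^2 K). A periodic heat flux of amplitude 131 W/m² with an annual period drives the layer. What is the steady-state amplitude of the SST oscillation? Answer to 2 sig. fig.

0.86 K

Areal heat capacity C = ρ c_p D = 1020 × 3960 × 187 = 7.55×10^8 J/(m^2 K).
Angular frequency ω = 2π / T = 2π / 3.15×10^7 s = 1.99×10^-7 s⁻¹.
√((Cω)² + λ²) = √((150)² + 20.3²) = 152 W/(m²·K).
Amplitude A = F₀ / √((Cω)²+λ²) = 131 / 152 = 0.863 K.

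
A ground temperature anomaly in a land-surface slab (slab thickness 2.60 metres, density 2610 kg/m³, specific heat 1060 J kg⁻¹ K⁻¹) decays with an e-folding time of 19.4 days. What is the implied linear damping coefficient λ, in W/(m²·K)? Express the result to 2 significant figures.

4.3

Areal heat capacity C = ρ c_p D = 2610 × 1060 × 2.60 = 7.19×10^6 J/(m²·K).
τ = 19.4 days = 1.68×10^6 s.
λ = C / τ = 7.19×10^6 / 1.68×10^6 = 4.29 W/(m²·K).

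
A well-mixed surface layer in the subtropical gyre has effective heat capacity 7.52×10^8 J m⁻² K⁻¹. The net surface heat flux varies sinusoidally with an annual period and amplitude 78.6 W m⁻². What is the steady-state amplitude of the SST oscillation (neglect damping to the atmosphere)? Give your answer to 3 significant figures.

0.525 K

Areal heat capacity C = 7.52×10^8 J m⁻² K⁻¹ (given).
Angular frequency ω = 2π / T = 2π / 3.15×10^7 s = 1.99×10^-7 s⁻¹.
Cω = 7.52×10^8 × 1.99×10^-7 = 150 W/(m²·K).
Amplitude A = F₀ / (Cω) = 78.6 / 150 = 0.525 K.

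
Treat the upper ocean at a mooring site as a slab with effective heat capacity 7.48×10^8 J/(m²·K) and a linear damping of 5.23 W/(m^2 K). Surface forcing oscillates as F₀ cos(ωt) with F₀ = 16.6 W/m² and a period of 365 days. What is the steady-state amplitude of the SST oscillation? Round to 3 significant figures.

Areal heat capacity C = 7.48×10^8 J/(m²·K) (given).
Angular frequency ω = 2π / T = 2π / 3.15×10^7 s = 1.99×10^-7 s⁻¹.
√((Cω)² + λ²) = √((149)² + 5.23²) = 149 W/(m²·K).
Amplitude A = F₀ / √((Cω)²+λ²) = 16.6 / 149 = 0.111 K.

0.111 K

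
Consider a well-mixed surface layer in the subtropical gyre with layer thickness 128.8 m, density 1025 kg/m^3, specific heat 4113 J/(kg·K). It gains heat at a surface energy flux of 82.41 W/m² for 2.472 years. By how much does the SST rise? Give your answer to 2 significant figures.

Areal heat capacity C = ρ c_p D = 1025 × 4113 × 128.8 = 5.43×10^8 J/(m^2 K).
Net heat input Q = F Δt = 82.41 × (2.472 years × 3.156×10^7 s/year) = 6.43×10^9 J/m².
ΔT = Q / C = 6.43×10^9 / 5.43×10^8 = 11.8 K.

12 K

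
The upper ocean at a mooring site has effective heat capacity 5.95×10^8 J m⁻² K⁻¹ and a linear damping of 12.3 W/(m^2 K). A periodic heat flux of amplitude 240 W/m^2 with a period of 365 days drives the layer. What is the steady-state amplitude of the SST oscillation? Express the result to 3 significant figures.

2.01 K

Areal heat capacity C = 5.95×10^8 J m⁻² K⁻¹ (given).
Angular frequency ω = 2π / T = 2π / 3.15×10^7 s = 1.99×10^-7 s⁻¹.
√((Cω)² + λ²) = √((119)² + 12.3²) = 119 W/(m²·K).
Amplitude A = F₀ / √((Cω)²+λ²) = 240 / 119 = 2.01 K.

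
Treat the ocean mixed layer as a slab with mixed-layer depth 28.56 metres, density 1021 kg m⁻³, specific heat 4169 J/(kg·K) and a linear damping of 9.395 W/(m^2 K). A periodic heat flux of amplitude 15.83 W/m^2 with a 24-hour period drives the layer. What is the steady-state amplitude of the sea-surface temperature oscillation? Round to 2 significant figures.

Areal heat capacity C = ρ c_p D = 1021 × 4169 × 28.56 = 1.22×10^8 J/(m²·K).
Angular frequency ω = 2π / T = 2π / 86400 s = 7.27×10^-5 s⁻¹.
√((Cω)² + λ²) = √((8840)² + 9.395²) = 8840 W/(m²·K).
Amplitude A = F₀ / √((Cω)²+λ²) = 15.83 / 8840 = 0.00179 K.

0.0018 K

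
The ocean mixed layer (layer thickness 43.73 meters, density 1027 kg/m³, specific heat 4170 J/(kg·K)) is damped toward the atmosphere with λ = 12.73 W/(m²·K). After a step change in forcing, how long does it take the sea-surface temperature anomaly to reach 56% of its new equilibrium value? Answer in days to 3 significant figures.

140 days

Areal heat capacity C = ρ c_p D = 1027 × 4170 × 43.73 = 1.87×10^8 J m⁻² K⁻¹.
τ = C / λ = 1.87×10^8 / 12.73 = 1.47×10^7 s.
Fraction reached: 1 − e^(−t/τ) = 0.56 ⇒ t = −τ ln(1 − 0.56) = τ × 0.821.
t = 1.21×10^7 s = 140 days.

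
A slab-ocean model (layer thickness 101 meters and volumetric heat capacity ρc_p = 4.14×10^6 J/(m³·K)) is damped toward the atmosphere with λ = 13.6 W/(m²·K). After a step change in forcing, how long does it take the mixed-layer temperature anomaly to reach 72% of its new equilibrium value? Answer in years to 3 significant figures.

1.24 years

Areal heat capacity C = ρc_p × D = 4.14×10^6 × 101 = 4.18×10^8 J m⁻² K⁻¹.
τ = C / λ = 4.18×10^8 / 13.6 = 3.07×10^7 s.
Fraction reached: 1 − e^(−t/τ) = 0.72 ⇒ t = −τ ln(1 − 0.72) = τ × 1.27.
t = 3.91×10^7 s = 1.24 years.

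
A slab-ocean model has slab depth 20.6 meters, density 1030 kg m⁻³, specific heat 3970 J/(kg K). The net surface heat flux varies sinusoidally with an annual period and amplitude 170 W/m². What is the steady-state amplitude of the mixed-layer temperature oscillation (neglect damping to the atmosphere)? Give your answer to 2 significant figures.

Areal heat capacity C = ρ c_p D = 1030 × 3970 × 20.6 = 8.42×10^7 J/(m^2 K).
Angular frequency ω = 2π / T = 2π / 3.15×10^7 s = 1.99×10^-7 s⁻¹.
Cω = 8.42×10^7 × 1.99×10^-7 = 16.8 W/(m²·K).
Amplitude A = F₀ / (Cω) = 170 / 16.8 = 10.1 K.

10 K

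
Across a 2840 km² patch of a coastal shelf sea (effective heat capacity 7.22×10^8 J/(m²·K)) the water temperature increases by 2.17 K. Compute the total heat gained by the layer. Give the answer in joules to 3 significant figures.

Areal heat capacity C = 7.22×10^8 J/(m²·K) (given).
Heat per unit area: q = C ΔT = 7.22×10^8 × 2.17 = 1.57×10^9 J/m².
Total heat: Q = q × A = 1.57×10^9 × (2840 × 10⁶ m²) = 4.45×10^18 J.

4.45×10^18 J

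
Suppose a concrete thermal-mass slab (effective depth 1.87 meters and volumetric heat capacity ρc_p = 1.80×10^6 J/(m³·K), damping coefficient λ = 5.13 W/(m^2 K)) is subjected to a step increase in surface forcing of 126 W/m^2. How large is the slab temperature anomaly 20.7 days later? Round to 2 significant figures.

Areal heat capacity C = ρc_p × D = 1.80×10^6 × 1.87 = 3.37×10^6 J m⁻² K⁻¹.
τ = C / λ = 3.37×10^6 / 5.13 = 6.56×10^5 s.
Equilibrium anomaly ΔT_eq = F / λ = 126 / 5.13 = 24.6 K.
t = 20.7 days = 1.79×10^6 s, so t/τ = 2.73.
ΔT(t) = ΔT_eq (1 − e^(−t/τ)) = 24.6 × (1 − e^−2.73) = 23.0 K.

23 K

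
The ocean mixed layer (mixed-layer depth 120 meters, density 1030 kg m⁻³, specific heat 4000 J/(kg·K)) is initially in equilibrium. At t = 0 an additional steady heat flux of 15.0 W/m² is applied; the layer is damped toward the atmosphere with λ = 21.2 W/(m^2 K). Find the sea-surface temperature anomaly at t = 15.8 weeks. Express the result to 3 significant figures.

Areal heat capacity C = ρ c_p D = 1030 × 4000 × 120 = 4.94×10^8 J/(m²·K).
τ = C / λ = 4.94×10^8 / 21.2 = 2.33×10^7 s.
Equilibrium anomaly ΔT_eq = F / λ = 15.0 / 21.2 = 0.708 K.
t = 15.8 weeks = 9.56×10^6 s, so t/τ = 0.410.
ΔT(t) = ΔT_eq (1 − e^(−t/τ)) = 0.708 × (1 − e^−0.410) = 0.238 K.

0.238 K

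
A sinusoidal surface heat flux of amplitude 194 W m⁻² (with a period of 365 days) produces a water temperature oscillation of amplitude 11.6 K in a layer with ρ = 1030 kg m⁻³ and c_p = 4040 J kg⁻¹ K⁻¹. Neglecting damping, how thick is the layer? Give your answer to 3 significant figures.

20.2 m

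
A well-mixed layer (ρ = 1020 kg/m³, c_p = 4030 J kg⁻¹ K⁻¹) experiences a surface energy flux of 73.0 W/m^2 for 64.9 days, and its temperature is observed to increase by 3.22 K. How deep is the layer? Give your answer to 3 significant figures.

Heat input Q = F Δt = 73.0 × 5.61×10^6 s = 4.09×10^8 J/m².
Required areal heat capacity C = Q / ΔT = 1.27×10^8 J/(m²·K).
Depth D = C / (ρ c_p) = 1.27×10^8 / (1020 × 4030) = 30.9 m.

30.9 m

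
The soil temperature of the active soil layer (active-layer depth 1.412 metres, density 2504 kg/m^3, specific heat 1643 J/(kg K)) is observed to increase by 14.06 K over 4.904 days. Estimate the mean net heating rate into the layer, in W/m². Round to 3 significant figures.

193

Areal heat capacity C = ρ c_p D = 2504 × 1643 × 1.412 = 5.81×10^6 J/(m^2 K).
Required heat per unit area: Q = C ΔT = 5.81×10^6 × 14.06 = 8.17×10^7 J/m².
Flux F = Q / Δt = 8.17×10^7 / 4.24×10^5 s = 193 W/m².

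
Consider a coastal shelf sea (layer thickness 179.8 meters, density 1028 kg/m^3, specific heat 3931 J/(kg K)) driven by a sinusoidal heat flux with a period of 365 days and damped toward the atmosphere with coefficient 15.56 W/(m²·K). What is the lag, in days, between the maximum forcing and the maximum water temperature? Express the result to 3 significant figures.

Areal heat capacity C = ρ c_p D = 1028 × 3931 × 179.8 = 7.27×10^8 J m⁻² K⁻¹.
ω = 2π / 3.15×10^7 s = 1.99×10^-7 s⁻¹.
Phase lag φ = arctan(Cω/λ) = arctan(145/15.56) = 1.46 rad.
Time lag = φ / ω = 1.46 / 1.99×10^-7 = 7.35×10^6 s = 85.0 days.

85.0 days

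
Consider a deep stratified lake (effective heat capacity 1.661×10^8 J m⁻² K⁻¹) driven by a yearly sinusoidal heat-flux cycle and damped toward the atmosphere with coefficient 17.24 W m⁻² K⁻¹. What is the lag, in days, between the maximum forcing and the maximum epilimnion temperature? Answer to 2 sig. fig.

Areal heat capacity C = 1.661×10^8 J m⁻² K⁻¹ (given).
ω = 2π / 3.15×10^7 s = 1.99×10^-7 s⁻¹.
Phase lag φ = arctan(Cω/λ) = arctan(33.1/17.24) = 1.09 rad.
Time lag = φ / ω = 1.09 / 1.99×10^-7 = 5.47×10^6 s = 63.4 days.

63 days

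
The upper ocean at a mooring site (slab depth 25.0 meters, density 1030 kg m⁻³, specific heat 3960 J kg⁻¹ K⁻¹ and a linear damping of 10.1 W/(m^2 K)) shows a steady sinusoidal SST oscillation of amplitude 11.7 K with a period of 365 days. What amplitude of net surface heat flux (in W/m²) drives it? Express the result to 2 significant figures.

270

Areal heat capacity C = ρ c_p D = 1030 × 3960 × 25.0 = 1.02×10^8 J/(m²·K).
ω = 2π / 3.15×10^7 s = 1.99×10^-7 s⁻¹.
√((Cω)² + λ²) = √((20.3)² + 10.1²) = 22.7 W/(m²·K).
F₀ = A × √((Cω)²+λ²) = 11.7 × 22.7 = 265 W/m².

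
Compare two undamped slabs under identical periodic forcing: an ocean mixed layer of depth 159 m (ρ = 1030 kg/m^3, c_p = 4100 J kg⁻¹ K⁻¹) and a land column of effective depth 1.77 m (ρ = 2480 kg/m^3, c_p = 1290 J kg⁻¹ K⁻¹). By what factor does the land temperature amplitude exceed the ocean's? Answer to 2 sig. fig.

120

C_ocean = 1030 × 4100 × 159 = 6.71×10^8 J/(m²·K).
C_land = 2480 × 1290 × 1.77 = 5.66×10^6 J/(m²·K).
Undamped amplitude ∝ 1/C, so A_land/A_ocean = C_ocean/C_land = 119.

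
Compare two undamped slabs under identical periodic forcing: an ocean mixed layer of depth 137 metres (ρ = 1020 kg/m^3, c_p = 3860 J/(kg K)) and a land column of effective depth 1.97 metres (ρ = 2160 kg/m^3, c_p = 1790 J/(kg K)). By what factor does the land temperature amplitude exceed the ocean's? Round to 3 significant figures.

70.8

C_ocean = 1020 × 3860 × 137 = 5.39×10^8 J/(m²·K).
C_land = 2160 × 1790 × 1.97 = 7.62×10^6 J/(m²·K).
Undamped amplitude ∝ 1/C, so A_land/A_ocean = C_ocean/C_land = 70.8.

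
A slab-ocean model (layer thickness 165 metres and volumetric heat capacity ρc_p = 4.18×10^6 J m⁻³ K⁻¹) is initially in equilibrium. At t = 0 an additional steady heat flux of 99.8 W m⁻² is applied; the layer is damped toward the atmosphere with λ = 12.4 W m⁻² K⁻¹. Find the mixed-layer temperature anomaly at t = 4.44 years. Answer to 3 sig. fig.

Areal heat capacity C = ρc_p × D = 4.18×10^6 × 165 = 6.90×10^8 J m⁻² K⁻¹.
τ = C / λ = 6.90×10^8 / 12.4 = 5.56×10^7 s.
Equilibrium anomaly ΔT_eq = F / λ = 99.8 / 12.4 = 8.05 K.
t = 4.44 years = 1.40×10^8 s, so t/τ = 2.52.
ΔT(t) = ΔT_eq (1 − e^(−t/τ)) = 8.05 × (1 − e^−2.52) = 7.40 K.

7.40 K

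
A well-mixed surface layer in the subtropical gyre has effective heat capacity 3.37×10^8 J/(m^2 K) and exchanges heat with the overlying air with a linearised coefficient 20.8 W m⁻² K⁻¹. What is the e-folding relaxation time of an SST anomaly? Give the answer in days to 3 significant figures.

Areal heat capacity C = 3.37×10^8 J/(m^2 K) (given).
Relaxation time τ = C / λ = 3.37×10^8 / 20.8 = 1.62×10^7 s.
In days: 1.62×10^7 s / (86400 s/day) = 188 days.

188 days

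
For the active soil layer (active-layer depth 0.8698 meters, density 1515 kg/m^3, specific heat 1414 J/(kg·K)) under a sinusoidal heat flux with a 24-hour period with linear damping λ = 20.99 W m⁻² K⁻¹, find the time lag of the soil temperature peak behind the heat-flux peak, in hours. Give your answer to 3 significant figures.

5.41 hours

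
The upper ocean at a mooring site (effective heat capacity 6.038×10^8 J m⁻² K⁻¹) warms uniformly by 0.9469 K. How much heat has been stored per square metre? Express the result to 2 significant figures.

Areal heat capacity C = 6.038×10^8 J m⁻² K⁻¹ (given).
ΔQ = C ΔT = 6.04×10^8 × 0.9469 = 5.72×10^8 J/m².

5.7×10^8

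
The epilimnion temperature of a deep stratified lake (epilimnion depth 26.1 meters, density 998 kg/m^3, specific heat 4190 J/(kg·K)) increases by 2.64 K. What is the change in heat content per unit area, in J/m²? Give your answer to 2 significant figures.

2.9×10^8

Areal heat capacity C = ρ c_p D = 998 × 4190 × 26.1 = 1.09×10^8 J/(m^2 K).
ΔQ = C ΔT = 1.09×10^8 × 2.64 = 2.88×10^8 J/m².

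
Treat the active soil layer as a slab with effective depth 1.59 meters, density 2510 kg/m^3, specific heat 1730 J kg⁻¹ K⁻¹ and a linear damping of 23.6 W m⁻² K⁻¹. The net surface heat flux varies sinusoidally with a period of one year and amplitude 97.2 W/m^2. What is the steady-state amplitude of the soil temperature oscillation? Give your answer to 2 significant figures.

4.1 K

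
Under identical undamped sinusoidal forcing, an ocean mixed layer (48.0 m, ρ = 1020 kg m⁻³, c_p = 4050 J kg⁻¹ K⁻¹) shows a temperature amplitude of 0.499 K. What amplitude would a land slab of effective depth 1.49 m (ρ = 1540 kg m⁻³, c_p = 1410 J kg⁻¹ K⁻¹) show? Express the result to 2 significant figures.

C_ocean = 1.98×10^8 J/(m²·K); C_land = 3.24×10^6 J/(m²·K).
A ∝ 1/C ⇒ A_land = A_ocean × C_ocean/C_land = 0.499 × 61.3 = 30.6 K.

31 K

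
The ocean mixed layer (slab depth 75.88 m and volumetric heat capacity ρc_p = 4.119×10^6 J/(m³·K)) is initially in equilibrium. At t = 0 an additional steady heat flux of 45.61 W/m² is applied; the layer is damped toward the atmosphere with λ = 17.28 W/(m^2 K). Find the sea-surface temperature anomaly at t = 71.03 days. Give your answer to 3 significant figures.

0.759 K

Areal heat capacity C = ρc_p × D = 4.119×10^6 × 75.88 = 3.13×10^8 J/(m²·K).
τ = C / λ = 3.13×10^8 / 17.28 = 1.81×10^7 s.
Equilibrium anomaly ΔT_eq = F / λ = 45.61 / 17.28 = 2.64 K.
t = 71.03 days = 6.14×10^6 s, so t/τ = 0.339.
ΔT(t) = ΔT_eq (1 − e^(−t/τ)) = 2.64 × (1 − e^−0.339) = 0.759 K.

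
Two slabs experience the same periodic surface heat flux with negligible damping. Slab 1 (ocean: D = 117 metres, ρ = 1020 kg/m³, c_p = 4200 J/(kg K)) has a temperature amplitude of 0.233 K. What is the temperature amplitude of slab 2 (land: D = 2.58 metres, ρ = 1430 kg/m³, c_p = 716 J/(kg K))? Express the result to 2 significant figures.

44 K

C_ocean = 5.01×10^8 J/(m²·K); C_land = 2.64×10^6 J/(m²·K).
A ∝ 1/C ⇒ A_land = A_ocean × C_ocean/C_land = 0.233 × 190 = 44.2 K.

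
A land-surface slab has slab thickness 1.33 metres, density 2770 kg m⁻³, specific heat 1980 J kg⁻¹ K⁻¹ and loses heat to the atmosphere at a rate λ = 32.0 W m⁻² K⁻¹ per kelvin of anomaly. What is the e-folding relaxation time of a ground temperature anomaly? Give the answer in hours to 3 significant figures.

63.3 hours

Areal heat capacity C = ρ c_p D = 2770 × 1980 × 1.33 = 7.29×10^6 J/(m^2 K).
Relaxation time τ = C / λ = 7.29×10^6 / 32.0 = 2.28×10^5 s.
In hours: 2.28×10^5 s / (3600 s/hour) = 63.3 hours.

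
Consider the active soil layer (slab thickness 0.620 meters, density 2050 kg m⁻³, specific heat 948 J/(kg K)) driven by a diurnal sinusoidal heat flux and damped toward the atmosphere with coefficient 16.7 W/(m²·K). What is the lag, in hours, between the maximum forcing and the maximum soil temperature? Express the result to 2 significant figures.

Areal heat capacity C = ρ c_p D = 2050 × 948 × 0.620 = 1.20×10^6 J m⁻² K⁻¹.
ω = 2π / 86400 s = 7.27×10^-5 s⁻¹.
Phase lag φ = arctan(Cω/λ) = arctan(87.6/16.7) = 1.38 rad.
Time lag = φ / ω = 1.38 / 7.27×10^-5 = 19000 s = 5.28 hours.

5.3 hours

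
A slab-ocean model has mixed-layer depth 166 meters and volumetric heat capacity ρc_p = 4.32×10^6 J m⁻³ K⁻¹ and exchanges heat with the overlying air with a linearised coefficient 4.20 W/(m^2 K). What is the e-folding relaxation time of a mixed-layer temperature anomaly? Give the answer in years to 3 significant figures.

5.41 years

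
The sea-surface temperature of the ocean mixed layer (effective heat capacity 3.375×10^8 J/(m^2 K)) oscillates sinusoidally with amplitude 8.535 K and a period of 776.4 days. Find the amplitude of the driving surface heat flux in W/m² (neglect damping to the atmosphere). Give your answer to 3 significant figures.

270

Areal heat capacity C = 3.375×10^8 J/(m^2 K) (given).
ω = 2π / 6.71×10^7 s = 9.37×10^-8 s⁻¹.
Cω = 3.38×10^8 × 9.37×10^-8 = 31.6 W/(m²·K).
F₀ = A × Cω = 8.535 × 31.6 = 270 W/m².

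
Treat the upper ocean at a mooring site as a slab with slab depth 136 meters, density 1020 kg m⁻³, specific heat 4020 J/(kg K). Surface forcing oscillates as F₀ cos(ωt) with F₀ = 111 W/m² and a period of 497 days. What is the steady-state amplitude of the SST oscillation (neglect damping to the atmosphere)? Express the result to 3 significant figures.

1.36 K

Areal heat capacity C = ρ c_p D = 1020 × 4020 × 136 = 5.58×10^8 J/(m^2 K).
Angular frequency ω = 2π / T = 2π / 4.29×10^7 s = 1.46×10^-7 s⁻¹.
Cω = 5.58×10^8 × 1.46×10^-7 = 81.6 W/(m²·K).
Amplitude A = F₀ / (Cω) = 111 / 81.6 = 1.36 K.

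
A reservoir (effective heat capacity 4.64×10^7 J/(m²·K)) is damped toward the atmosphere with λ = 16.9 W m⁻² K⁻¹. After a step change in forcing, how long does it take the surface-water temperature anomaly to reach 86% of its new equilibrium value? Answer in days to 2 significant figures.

Areal heat capacity C = 4.64×10^7 J/(m²·K) (given).
τ = C / λ = 4.64×10^7 / 16.9 = 2.75×10^6 s.
Fraction reached: 1 − e^(−t/τ) = 0.86 ⇒ t = −τ ln(1 − 0.86) = τ × 1.97.
t = 5.40×10^6 s = 62.5 days.

62 days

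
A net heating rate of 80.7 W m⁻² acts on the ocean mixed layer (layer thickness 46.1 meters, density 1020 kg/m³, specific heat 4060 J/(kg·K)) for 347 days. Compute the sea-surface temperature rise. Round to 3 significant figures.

12.7 K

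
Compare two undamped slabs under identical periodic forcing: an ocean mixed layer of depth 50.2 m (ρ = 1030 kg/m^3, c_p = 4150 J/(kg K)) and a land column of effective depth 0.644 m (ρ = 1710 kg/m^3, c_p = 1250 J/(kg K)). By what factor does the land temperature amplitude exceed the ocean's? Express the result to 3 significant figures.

C_ocean = 1030 × 4150 × 50.2 = 2.15×10^8 J/(m²·K).
C_land = 1710 × 1250 × 0.644 = 1.38×10^6 J/(m²·K).
Undamped amplitude ∝ 1/C, so A_land/A_ocean = C_ocean/C_land = 156.

156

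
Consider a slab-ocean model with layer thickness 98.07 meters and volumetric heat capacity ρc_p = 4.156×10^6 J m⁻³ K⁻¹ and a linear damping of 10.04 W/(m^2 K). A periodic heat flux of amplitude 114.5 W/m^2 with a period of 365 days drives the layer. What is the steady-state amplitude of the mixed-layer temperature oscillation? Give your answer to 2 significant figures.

Areal heat capacity C = ρc_p × D = 4.156×10^6 × 98.07 = 4.08×10^8 J m⁻² K⁻¹.
Angular frequency ω = 2π / T = 2π / 3.15×10^7 s = 1.99×10^-7 s⁻¹.
√((Cω)² + λ²) = √((81.2)² + 10.04²) = 81.8 W/(m²·K).
Amplitude A = F₀ / √((Cω)²+λ²) = 114.5 / 81.8 = 1.40 K.

1.4 K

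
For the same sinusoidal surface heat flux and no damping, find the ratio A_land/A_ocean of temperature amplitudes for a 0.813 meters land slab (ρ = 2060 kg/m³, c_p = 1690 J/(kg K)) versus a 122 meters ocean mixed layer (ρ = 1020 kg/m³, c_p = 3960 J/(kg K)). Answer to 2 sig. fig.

C_ocean = 1020 × 3960 × 122 = 4.93×10^8 J/(m²·K).
C_land = 2060 × 1690 × 0.813 = 2.83×10^6 J/(m²·K).
Undamped amplitude ∝ 1/C, so A_land/A_ocean = C_ocean/C_land = 174.

170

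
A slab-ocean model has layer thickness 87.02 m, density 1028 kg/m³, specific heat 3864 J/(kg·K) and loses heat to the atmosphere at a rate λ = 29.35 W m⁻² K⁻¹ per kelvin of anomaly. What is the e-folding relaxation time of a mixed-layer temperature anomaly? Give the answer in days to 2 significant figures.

Areal heat capacity C = ρ c_p D = 1028 × 3864 × 87.02 = 3.46×10^8 J/(m^2 K).
Relaxation time τ = C / λ = 3.46×10^8 / 29.35 = 1.18×10^7 s.
In days: 1.18×10^7 s / (86400 s/day) = 136 days.

140 days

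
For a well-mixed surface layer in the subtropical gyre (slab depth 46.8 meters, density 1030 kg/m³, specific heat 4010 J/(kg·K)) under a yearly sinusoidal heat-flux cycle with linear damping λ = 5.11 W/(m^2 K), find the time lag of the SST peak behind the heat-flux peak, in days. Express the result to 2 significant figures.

Areal heat capacity C = ρ c_p D = 1030 × 4010 × 46.8 = 1.93×10^8 J/(m²·K).
ω = 2π / 3.15×10^7 s = 1.99×10^-7 s⁻¹.
Phase lag φ = arctan(Cω/λ) = arctan(38.5/5.11) = 1.44 rad.
Time lag = φ / ω = 1.44 / 1.99×10^-7 = 7.22×10^6 s = 83.6 days.

84 days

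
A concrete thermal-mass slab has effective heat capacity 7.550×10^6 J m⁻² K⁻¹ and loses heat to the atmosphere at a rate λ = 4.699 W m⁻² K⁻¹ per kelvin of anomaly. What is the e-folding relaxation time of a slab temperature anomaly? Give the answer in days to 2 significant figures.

Areal heat capacity C = 7.550×10^6 J m⁻² K⁻¹ (given).
Relaxation time τ = C / λ = 7.55×10^6 / 4.699 = 1.61×10^6 s.
In days: 1.61×10^6 s / (86400 s/day) = 18.6 days.

19 days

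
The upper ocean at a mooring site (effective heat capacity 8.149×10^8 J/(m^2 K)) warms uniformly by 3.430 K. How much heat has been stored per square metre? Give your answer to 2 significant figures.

Areal heat capacity C = 8.149×10^8 J/(m^2 K) (given).
ΔQ = C ΔT = 8.15×10^8 × 3.430 = 2.80×10^9 J/m².

2.8×10^9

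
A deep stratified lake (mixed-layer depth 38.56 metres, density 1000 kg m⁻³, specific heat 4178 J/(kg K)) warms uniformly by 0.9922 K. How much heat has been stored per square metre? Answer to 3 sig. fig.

1.60×10^8

Areal heat capacity C = ρ c_p D = 1000 × 4178 × 38.56 = 1.61×10^8 J/(m²·K).
ΔQ = C ΔT = 1.61×10^8 × 0.9922 = 1.60×10^8 J/m².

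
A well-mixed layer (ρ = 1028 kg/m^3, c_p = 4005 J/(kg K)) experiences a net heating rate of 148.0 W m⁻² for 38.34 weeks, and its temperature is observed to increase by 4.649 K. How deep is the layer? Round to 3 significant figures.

179 m

Heat input Q = F Δt = 148.0 × 2.32×10^7 s = 3.43×10^9 J/m².
Required areal heat capacity C = Q / ΔT = 7.38×10^8 J/(m²·K).
Depth D = C / (ρ c_p) = 7.38×10^8 / (1028 × 4005) = 179 m.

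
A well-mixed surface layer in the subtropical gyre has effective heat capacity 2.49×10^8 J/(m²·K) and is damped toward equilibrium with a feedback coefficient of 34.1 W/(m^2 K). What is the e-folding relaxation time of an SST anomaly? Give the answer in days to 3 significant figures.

Areal heat capacity C = 2.49×10^8 J/(m²·K) (given).
Relaxation time τ = C / λ = 2.49×10^8 / 34.1 = 7.30×10^6 s.
In days: 7.30×10^6 s / (86400 s/day) = 84.5 days.

84.5 days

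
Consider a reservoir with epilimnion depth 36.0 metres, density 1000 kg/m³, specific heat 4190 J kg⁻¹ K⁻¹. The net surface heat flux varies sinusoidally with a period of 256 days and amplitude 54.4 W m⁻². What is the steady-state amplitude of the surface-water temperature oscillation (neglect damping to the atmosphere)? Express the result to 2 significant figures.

1.3 K

Areal heat capacity C = ρ c_p D = 1000 × 4190 × 36.0 = 1.51×10^8 J/(m²·K).
Angular frequency ω = 2π / T = 2π / 2.21×10^7 s = 2.84×10^-7 s⁻¹.
Cω = 1.51×10^8 × 2.84×10^-7 = 42.8 W/(m²·K).
Amplitude A = F₀ / (Cω) = 54.4 / 42.8 = 1.27 K.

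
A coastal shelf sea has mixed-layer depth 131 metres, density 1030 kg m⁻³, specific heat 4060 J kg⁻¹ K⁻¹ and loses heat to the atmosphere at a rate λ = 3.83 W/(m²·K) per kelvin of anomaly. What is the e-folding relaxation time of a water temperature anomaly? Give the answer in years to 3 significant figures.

4.53 years

Areal heat capacity C = ρ c_p D = 1030 × 4060 × 131 = 5.48×10^8 J/(m²·K).
Relaxation time τ = C / λ = 5.48×10^8 / 3.83 = 1.43×10^8 s.
In years: 1.43×10^8 s / (3.156×10^7 s/year) = 4.53 years.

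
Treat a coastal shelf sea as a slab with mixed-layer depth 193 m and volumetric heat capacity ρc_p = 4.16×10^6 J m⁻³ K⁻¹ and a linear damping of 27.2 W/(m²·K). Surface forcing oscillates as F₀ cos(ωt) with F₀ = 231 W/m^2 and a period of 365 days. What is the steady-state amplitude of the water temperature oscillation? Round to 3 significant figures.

Areal heat capacity C = ρc_p × D = 4.16×10^6 × 193 = 8.03×10^8 J/(m²·K).
Angular frequency ω = 2π / T = 2π / 3.15×10^7 s = 1.99×10^-7 s⁻¹.
√((Cω)² + λ²) = √((160)² + 27.2²) = 162 W/(m²·K).
Amplitude A = F₀ / √((Cω)²+λ²) = 231 / 162 = 1.42 K.

1.42 K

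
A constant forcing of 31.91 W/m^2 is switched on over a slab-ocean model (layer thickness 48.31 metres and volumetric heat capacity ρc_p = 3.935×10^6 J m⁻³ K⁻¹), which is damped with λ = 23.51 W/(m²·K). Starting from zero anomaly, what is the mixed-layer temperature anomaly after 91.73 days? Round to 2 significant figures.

Areal heat capacity C = ρc_p × D = 3.935×10^6 × 48.31 = 1.90×10^8 J m⁻² K⁻¹.
τ = C / λ = 1.90×10^8 / 23.51 = 8.09×10^6 s.
Equilibrium anomaly ΔT_eq = F / λ = 31.91 / 23.51 = 1.36 K.
t = 91.73 days = 7.93×10^6 s, so t/τ = 0.980.
ΔT(t) = ΔT_eq (1 − e^(−t/τ)) = 1.36 × (1 − e^−0.980) = 0.848 K.

0.85 K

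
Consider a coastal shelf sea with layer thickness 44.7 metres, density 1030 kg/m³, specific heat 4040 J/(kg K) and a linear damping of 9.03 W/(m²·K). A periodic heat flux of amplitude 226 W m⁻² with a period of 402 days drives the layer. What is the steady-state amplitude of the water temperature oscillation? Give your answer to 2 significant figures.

6.5 K

Areal heat capacity C = ρ c_p D = 1030 × 4040 × 44.7 = 1.86×10^8 J/(m²·K).
Angular frequency ω = 2π / T = 2π / 3.47×10^7 s = 1.81×10^-7 s⁻¹.
√((Cω)² + λ²) = √((33.6)² + 9.03²) = 34.8 W/(m²·K).
Amplitude A = F₀ / √((Cω)²+λ²) = 226 / 34.8 = 6.49 K.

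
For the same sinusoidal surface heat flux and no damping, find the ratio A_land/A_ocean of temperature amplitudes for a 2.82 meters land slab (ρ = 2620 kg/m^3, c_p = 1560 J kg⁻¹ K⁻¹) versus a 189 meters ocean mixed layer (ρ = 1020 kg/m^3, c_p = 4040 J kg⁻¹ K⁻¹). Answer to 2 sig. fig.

C_ocean = 1020 × 4040 × 189 = 7.79×10^8 J/(m²·K).
C_land = 2620 × 1560 × 2.82 = 1.15×10^7 J/(m²·K).
Undamped amplitude ∝ 1/C, so A_land/A_ocean = C_ocean/C_land = 67.6.

68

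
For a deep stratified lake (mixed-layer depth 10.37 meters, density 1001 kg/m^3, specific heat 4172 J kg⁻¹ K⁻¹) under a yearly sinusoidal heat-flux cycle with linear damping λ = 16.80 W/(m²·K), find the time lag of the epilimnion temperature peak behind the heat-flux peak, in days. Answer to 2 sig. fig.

28 days

Areal heat capacity C = ρ c_p D = 1001 × 4172 × 10.37 = 4.33×10^7 J/(m^2 K).
ω = 2π / 3.15×10^7 s = 1.99×10^-7 s⁻¹.
Phase lag φ = arctan(Cω/λ) = arctan(8.63/16.80) = 0.474 rad.
Time lag = φ / ω = 0.474 / 1.99×10^-7 = 2.38×10^6 s = 27.6 days.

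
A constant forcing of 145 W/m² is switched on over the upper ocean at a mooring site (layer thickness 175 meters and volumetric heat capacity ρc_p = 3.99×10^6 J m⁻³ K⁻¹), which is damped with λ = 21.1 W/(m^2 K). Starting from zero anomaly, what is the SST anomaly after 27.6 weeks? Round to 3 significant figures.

Areal heat capacity C = ρc_p × D = 3.99×10^6 × 175 = 6.98×10^8 J/(m²·K).
τ = C / λ = 6.98×10^8 / 21.1 = 3.31×10^7 s.
Equilibrium anomaly ΔT_eq = F / λ = 145 / 21.1 = 6.87 K.
t = 27.6 weeks = 1.67×10^7 s, so t/τ = 0.504.
ΔT(t) = ΔT_eq (1 − e^(−t/τ)) = 6.87 × (1 − e^−0.504) = 2.72 K.

2.72 K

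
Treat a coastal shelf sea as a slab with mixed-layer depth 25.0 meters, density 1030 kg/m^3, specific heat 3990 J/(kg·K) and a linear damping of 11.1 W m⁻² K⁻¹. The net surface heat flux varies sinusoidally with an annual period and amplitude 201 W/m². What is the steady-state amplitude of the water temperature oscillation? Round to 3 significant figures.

8.63 K

Areal heat capacity C = ρ c_p D = 1030 × 3990 × 25.0 = 1.03×10^8 J/(m^2 K).
Angular frequency ω = 2π / T = 2π / 3.15×10^7 s = 1.99×10^-7 s⁻¹.
√((Cω)² + λ²) = √((20.5)² + 11.1²) = 23.3 W/(m²·K).
Amplitude A = F₀ / √((Cω)²+λ²) = 201 / 23.3 = 8.63 K.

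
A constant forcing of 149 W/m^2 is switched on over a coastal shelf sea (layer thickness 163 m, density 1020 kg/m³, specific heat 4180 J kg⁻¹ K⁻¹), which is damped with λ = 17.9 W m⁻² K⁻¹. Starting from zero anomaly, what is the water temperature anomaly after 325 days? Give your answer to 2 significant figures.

Areal heat capacity C = ρ c_p D = 1020 × 4180 × 163 = 6.95×10^8 J/(m^2 K).
τ = C / λ = 6.95×10^8 / 17.9 = 3.88×10^7 s.
Equilibrium anomaly ΔT_eq = F / λ = 149 / 17.9 = 8.32 K.
t = 325 days = 2.81×10^7 s, so t/τ = 0.723.
ΔT(t) = ΔT_eq (1 − e^(−t/τ)) = 8.32 × (1 − e^−0.723) = 4.29 K.

4.3 K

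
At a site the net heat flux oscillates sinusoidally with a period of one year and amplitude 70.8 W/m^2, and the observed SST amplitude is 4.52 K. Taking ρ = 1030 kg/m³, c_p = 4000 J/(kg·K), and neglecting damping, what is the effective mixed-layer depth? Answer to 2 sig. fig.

ω = 2π / 3.15×10^7 s = 1.99×10^-7 s⁻¹.
Required C = F₀ / (A ω) = 70.8 / (4.52 × 1.99×10^-7) = 7.86×10^7 J/(m²·K).
D = C / (ρ c_p) = 7.86×10^7 / (1030 × 4000) = 19.1 m.

19 m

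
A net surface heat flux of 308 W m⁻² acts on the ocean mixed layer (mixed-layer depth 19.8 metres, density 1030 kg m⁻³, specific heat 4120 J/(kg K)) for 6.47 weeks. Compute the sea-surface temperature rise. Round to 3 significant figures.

14.3 K

Areal heat capacity C = ρ c_p D = 1030 × 4120 × 19.8 = 8.40×10^7 J/(m^2 K).
Net heat input Q = F Δt = 308 × (6.47 weeks × 6.048×10^5 s/week) = 1.21×10^9 J/m².
ΔT = Q / C = 1.21×10^9 / 8.40×10^7 = 14.3 K.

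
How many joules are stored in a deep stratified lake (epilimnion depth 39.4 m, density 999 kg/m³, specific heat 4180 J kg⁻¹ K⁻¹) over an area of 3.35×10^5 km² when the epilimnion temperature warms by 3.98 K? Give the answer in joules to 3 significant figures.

2.19×10^20 J

Areal heat capacity C = ρ c_p D = 999 × 4180 × 39.4 = 1.65×10^8 J/(m²·K).
Heat per unit area: q = C ΔT = 1.65×10^8 × 3.98 = 6.55×10^8 J/m².
Total heat: Q = q × A = 6.55×10^8 × (3.35×10^5 × 10⁶ m²) = 2.19×10^20 J.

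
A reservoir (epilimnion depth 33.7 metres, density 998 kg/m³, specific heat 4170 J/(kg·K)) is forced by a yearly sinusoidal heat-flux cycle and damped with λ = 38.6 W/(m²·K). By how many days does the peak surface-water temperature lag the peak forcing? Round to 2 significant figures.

36 days

Areal heat capacity C = ρ c_p D = 998 × 4170 × 33.7 = 1.40×10^8 J m⁻² K⁻¹.
ω = 2π / 3.15×10^7 s = 1.99×10^-7 s⁻¹.
Phase lag φ = arctan(Cω/λ) = arctan(27.9/38.6) = 0.627 rad.
Time lag = φ / ω = 0.627 / 1.99×10^-7 = 3.14×10^6 s = 36.4 days.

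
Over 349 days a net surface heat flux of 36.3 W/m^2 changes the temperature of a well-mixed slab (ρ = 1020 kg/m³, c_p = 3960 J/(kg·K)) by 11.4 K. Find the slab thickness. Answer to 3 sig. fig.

23.8 m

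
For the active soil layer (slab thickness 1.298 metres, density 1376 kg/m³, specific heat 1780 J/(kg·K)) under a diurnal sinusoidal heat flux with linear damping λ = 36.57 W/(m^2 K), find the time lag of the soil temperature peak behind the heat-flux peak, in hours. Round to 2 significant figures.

5.4 hours

Areal heat capacity C = ρ c_p D = 1376 × 1780 × 1.298 = 3.18×10^6 J m⁻² K⁻¹.
ω = 2π / 86400 s = 7.27×10^-5 s⁻¹.
Phase lag φ = arctan(Cω/λ) = arctan(231/36.57) = 1.41 rad.
Time lag = φ / ω = 1.41 / 7.27×10^-5 = 19400 s = 5.40 hours.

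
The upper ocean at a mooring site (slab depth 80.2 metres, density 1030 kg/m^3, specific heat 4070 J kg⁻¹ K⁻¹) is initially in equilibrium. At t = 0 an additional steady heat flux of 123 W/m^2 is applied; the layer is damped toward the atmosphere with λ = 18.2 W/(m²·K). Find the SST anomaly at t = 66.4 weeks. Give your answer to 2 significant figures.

6.0 K

Areal heat capacity C = ρ c_p D = 1030 × 4070 × 80.2 = 3.36×10^8 J/(m²·K).
τ = C / λ = 3.36×10^8 / 18.2 = 1.85×10^7 s.
Equilibrium anomaly ΔT_eq = F / λ = 123 / 18.2 = 6.76 K.
t = 66.4 weeks = 4.02×10^7 s, so t/τ = 2.17.
ΔT(t) = ΔT_eq (1 − e^(−t/τ)) = 6.76 × (1 − e^−2.17) = 5.99 K.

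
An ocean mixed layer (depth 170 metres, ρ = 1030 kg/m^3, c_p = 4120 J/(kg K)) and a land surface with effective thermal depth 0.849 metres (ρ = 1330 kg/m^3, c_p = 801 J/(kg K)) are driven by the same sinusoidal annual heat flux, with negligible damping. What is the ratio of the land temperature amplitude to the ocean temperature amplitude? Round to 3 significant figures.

798

C_ocean = 1030 × 4120 × 170 = 7.21×10^8 J/(m²·K).
C_land = 1330 × 801 × 0.849 = 9.04×10^5 J/(m²·K).
Undamped amplitude ∝ 1/C, so A_land/A_ocean = C_ocean/C_land = 798.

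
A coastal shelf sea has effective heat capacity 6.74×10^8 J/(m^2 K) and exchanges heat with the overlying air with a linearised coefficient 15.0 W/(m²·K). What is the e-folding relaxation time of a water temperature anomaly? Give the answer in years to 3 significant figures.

Areal heat capacity C = 6.74×10^8 J/(m^2 K) (given).
Relaxation time τ = C / λ = 6.74×10^8 / 15.0 = 4.49×10^7 s.
In years: 4.49×10^7 s / (3.156×10^7 s/year) = 1.42 years.

1.42 years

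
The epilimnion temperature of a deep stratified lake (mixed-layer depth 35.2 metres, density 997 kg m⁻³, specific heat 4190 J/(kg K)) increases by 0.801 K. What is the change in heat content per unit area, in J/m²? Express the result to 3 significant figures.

1.18×10^8

Areal heat capacity C = ρ c_p D = 997 × 4190 × 35.2 = 1.47×10^8 J/(m²·K).
ΔQ = C ΔT = 1.47×10^8 × 0.801 = 1.18×10^8 J/m².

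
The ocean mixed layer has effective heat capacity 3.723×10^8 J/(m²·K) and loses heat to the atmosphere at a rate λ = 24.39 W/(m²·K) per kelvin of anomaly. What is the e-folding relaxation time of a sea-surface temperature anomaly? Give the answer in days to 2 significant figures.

Areal heat capacity C = 3.723×10^8 J/(m²·K) (given).
Relaxation time τ = C / λ = 3.72×10^8 / 24.39 = 1.53×10^7 s.
In days: 1.53×10^7 s / (86400 s/day) = 177 days.

180 days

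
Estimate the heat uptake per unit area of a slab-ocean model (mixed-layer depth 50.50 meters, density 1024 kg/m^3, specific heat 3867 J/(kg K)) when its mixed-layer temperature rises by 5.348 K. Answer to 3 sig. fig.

1.07×10^9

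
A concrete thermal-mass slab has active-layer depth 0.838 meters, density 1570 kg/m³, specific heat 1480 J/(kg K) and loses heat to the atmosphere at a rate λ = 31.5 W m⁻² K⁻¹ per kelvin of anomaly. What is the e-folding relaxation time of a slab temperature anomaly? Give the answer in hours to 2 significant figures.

17 hours

Areal heat capacity C = ρ c_p D = 1570 × 1480 × 0.838 = 1.95×10^6 J/(m²·K).
Relaxation time τ = C / λ = 1.95×10^6 / 31.5 = 61800 s.
In hours: 61800 s / (3600 s/hour) = 17.2 hours.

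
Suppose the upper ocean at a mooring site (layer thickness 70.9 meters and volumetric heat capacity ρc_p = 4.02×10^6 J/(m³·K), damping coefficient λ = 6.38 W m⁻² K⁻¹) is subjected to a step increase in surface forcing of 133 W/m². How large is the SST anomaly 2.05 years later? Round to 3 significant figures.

15.9 K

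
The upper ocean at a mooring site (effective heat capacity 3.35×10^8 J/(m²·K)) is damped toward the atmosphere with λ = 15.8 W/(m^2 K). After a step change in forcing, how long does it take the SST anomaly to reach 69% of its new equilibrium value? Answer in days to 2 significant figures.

Areal heat capacity C = 3.35×10^8 J/(m²·K) (given).
τ = C / λ = 3.35×10^8 / 15.8 = 2.12×10^7 s.
Fraction reached: 1 − e^(−t/τ) = 0.69 ⇒ t = −τ ln(1 − 0.69) = τ × 1.17.
t = 2.48×10^7 s = 287 days.

290 days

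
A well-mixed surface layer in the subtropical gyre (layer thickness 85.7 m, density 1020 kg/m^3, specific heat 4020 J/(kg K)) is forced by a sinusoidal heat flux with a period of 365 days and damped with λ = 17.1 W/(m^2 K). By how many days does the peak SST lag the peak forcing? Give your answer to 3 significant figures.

77.3 days

Areal heat capacity C = ρ c_p D = 1020 × 4020 × 85.7 = 3.51×10^8 J m⁻² K⁻¹.
ω = 2π / 3.15×10^7 s = 1.99×10^-7 s⁻¹.
Phase lag φ = arctan(Cω/λ) = arctan(70.0/17.1) = 1.33 rad.
Time lag = φ / ω = 1.33 / 1.99×10^-7 = 6.68×10^6 s = 77.3 days.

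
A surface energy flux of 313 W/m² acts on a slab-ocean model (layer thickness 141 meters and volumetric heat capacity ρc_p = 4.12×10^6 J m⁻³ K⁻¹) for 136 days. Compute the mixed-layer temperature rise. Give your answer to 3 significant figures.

Areal heat capacity C = ρc_p × D = 4.12×10^6 × 141 = 5.81×10^8 J/(m^2 K).
Net heat input Q = F Δt = 313 × (136 days × 86400 s/day) = 3.68×10^9 J/m².
ΔT = Q / C = 3.68×10^9 / 5.81×10^8 = 6.33 K.

6.33 K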